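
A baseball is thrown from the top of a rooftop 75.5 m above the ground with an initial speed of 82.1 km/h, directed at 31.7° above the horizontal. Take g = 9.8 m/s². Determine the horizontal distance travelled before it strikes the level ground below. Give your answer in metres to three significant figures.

Convert: 82.1 km/h = 82.1/3.6 = 22.81 m/s.
vₓ = 22.81 cos 31.7° = 19.40 m/s; v_y0 = 22.81 sin 31.7° = 11.98 m/s.
Vertical motion (up positive, ground at y = 0): 4.900 t² − (11.98) t − 75.5 = 0, so t = (11.98 + √(11.98² + 2·9.80·75.5)) / 9.80 = (11.98 + 40.29) / 9.80 = 5.334 s.
Horizontal distance: R = vₓ t = 19.40 × 5.334 = 103.5 m.

104 m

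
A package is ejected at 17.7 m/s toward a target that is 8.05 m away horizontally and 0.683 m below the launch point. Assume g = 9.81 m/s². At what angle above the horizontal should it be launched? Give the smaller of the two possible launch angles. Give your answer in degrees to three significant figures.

2.37°

Trajectory: y = x tanθ − g x² (1 + tan²θ)/(2v₀²). With x = 8.05, y = −0.683, v₀ = 17.7, g = 9.81:
1.015 tan²θ − 8.05 tanθ + (0.3316) = 0.
tanθ = [8.05 ± √(8.05² − 4 × 1.015 × (0.3316))] / (2 × 1.015) = (8.05 ± 7.966) / 2.029, giving tanθ = 0.04141 or 7.893.
θ = 2.371° or 82.78°; the smaller is 2.371°.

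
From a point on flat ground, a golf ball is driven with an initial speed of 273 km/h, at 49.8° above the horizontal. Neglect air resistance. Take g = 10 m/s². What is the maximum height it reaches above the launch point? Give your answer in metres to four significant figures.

167.7 m

Convert: 273 km/h = 273/3.6 = 75.83 m/s.
Components: vₓ = 75.83 cos 49.8° = 48.95 m/s, v_y0 = 75.83 sin 49.8° = 57.92 m/s.
Maximum height: H = v_y0² / (2g) = 57.92² / (2 × 10.0) = 167.7 m.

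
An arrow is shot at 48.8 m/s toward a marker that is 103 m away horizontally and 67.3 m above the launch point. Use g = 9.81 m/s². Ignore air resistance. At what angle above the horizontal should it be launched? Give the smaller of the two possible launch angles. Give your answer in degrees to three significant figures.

48.8°

Trajectory: y = x tanθ − g x² (1 + tan²θ)/(2v₀²). With x = 103, y = 67.3, v₀ = 48.8, g = 9.81:
21.85 tan²θ − 103 tanθ + (89.15) = 0.
tanθ = [103 ± √(103² − 4 × 21.85 × (89.15))] / (2 × 21.85) = (103 ± 53.07) / 43.70, giving tanθ = 1.142 or 3.571.
θ = 48.80° or 74.36°; the smaller is 48.80°.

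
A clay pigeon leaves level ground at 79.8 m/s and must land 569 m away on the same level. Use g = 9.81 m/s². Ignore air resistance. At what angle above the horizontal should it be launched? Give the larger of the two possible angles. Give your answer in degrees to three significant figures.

R = v₀² sin 2θ / g gives sin 2θ = gR/v₀² = 9.81·569/79.8² = 0.8765.
2θ = 61.23° or 180° − 61.23° = 118.8°, so θ = 30.61° or 59.39°.
The larger angle is 59.39°.

59.4°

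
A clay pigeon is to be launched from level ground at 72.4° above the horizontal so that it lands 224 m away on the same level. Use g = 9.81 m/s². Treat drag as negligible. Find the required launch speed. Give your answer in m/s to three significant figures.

On level ground R = v₀² sin 2θ / g ⇒ v₀ = √(gR / sin 2θ).
v₀ = √(9.81 × 224 / sin 144.8°) = √(2197 / 0.5764) = √3812.1 = 61.74 m/s.

61.7 m/s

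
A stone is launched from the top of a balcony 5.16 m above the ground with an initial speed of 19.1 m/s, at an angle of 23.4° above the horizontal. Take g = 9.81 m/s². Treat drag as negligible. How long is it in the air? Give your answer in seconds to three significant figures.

Components: vₓ = 19.10 cos 23.4° = 17.53 m/s, v_y0 = 19.10 sin 23.4° = 7.586 m/s.
With up positive and y = 0 at the ground: y(t) = 5.16 + (7.586) t − 4.905 t². Setting y = 0 and taking the positive root: t = [7.586 + √(7.586² + 2·9.81·5.16)] / 9.81 = (7.586 + 12.60) / 9.81 = 2.058 s.

2.06 s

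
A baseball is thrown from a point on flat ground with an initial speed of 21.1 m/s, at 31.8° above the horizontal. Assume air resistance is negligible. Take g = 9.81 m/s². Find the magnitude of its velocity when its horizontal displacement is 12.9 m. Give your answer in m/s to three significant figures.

vₓ = 21.10 cos 31.8° = 17.93 m/s; v_y0 = 21.10 sin 31.8° = 11.12 m/s.
x = vₓ t ⇒ t = 12.9/17.93 = 0.7194 s.
Vertical velocity there: v_y = v_y0 − g t = 11.12 − 9.81 × 0.7194 = 4.062 m/s.
Speed: √(vₓ² + v_y²) = √(17.93² + 4.062²) = 18.39 m/s.

18.4 m/s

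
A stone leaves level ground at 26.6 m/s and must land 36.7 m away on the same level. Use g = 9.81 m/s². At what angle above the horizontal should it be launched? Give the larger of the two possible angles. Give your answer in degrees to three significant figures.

74.7°

Level-ground range R = v₀² sin(2θ)/g ⇒ sin(2θ) = gR/v₀² = 9.81 × 36.7 / 26.6² = 0.5088.
2θ = 30.59° or 180° − 30.59° = 149.4°, so θ = 15.29° or 74.71°.
The larger angle is 74.71°.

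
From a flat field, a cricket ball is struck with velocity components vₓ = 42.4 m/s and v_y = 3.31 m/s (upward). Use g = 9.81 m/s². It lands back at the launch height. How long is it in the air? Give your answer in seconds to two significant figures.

Time of flight on level ground: T = 2 v_y0 / g = 2 × 3.310 / 9.81 = 0.6748 s.

0.67 s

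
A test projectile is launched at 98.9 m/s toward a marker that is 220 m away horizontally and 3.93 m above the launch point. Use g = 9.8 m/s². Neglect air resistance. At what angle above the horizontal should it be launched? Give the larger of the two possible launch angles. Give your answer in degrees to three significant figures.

83.6°

Trajectory: y = x tanθ − g x² (1 + tan²θ)/(2v₀²). With x = 220, y = 3.93, v₀ = 98.9, g = 9.80:
24.25 tan²θ − 220 tanθ + (28.18) = 0.
tanθ = [220 ± √(220² − 4 × 24.25 × (28.18))] / (2 × 24.25) = (220 ± 213.7) / 48.49, giving tanθ = 0.1299 or 8.944.
θ = 7.403° or 83.62°; the larger is 83.62°.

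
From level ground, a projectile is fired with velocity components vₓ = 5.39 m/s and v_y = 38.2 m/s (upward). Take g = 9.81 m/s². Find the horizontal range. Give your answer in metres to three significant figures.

Time aloft: T = 2 v_y0 / g = 2 × 38.20 / 9.81 = 7.788 s.
Range: R = vₓ T = 5.390 × 7.788 = 41.98 m.

42.0 m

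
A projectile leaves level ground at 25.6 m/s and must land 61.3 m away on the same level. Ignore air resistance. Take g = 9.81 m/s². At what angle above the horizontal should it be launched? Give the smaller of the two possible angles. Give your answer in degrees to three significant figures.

33.3°

Level-ground range R = v₀² sin(2θ)/g ⇒ sin(2θ) = gR/v₀² = 9.81 × 61.3 / 25.6² = 0.9176.
2θ = 66.58° or 180° − 66.58° = 113.4°, so θ = 33.29° or 56.71°.
The smaller angle is 33.29°.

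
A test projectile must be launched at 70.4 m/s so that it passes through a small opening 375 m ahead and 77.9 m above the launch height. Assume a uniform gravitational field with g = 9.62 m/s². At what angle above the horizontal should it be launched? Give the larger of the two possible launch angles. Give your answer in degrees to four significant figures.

62.69°

Trajectory: y = x tanθ − g x² (1 + tan²θ)/(2v₀²). With x = 375, y = 77.9, v₀ = 70.4, g = 9.62:
136.5 tan²θ − 375 tanθ + (214.4) = 0.
tanθ = [375 ± √(375² − 4 × 136.5 × (214.4))] / (2 × 136.5) = (375 ± 153.6) / 273.0, giving tanθ = 0.8111 or 1.937.
θ = 39.05° or 62.69°; the larger is 62.69°.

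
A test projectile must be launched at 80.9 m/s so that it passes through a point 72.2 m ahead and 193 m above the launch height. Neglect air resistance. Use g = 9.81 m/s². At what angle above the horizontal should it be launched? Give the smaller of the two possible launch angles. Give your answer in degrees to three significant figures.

73.3°

Trajectory: y = x tanθ − g x² (1 + tan²θ)/(2v₀²). With x = 72.2, y = 193, v₀ = 80.9, g = 9.81:
3.907 tan²θ − 72.2 tanθ + (196.9) = 0.
tanθ = [72.2 ± √(72.2² − 4 × 3.907 × (196.9))] / (2 × 3.907) = (72.2 ± 46.21) / 7.814, giving tanθ = 3.326 or 15.16.
θ = 73.26° or 86.22°; the smaller is 73.26°.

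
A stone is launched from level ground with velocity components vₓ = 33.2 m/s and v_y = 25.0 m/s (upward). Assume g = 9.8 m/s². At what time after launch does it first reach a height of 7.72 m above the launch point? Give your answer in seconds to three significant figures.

Require v_y0 t − ½ g t² = 7.72, i.e. 4.900 t² − 25.00 t + 7.72 = 0.
t = [25.00 ± √(25.00² − 2·9.80·7.72)] / 9.80 = (25.00 ± 21.76) / 9.80, so t = 0.3302 s or t = 4.772 s.
The first (ascending) time is 0.3302 s.

0.330 s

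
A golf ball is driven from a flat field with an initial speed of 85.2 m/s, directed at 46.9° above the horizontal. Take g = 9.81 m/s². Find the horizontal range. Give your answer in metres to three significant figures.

vₓ = 85.20 cos 46.9° = 58.21 m/s; v_y0 = 85.20 sin 46.9° = 62.21 m/s.
Time aloft: T = 2 v_y0 / g = 2 × 62.21 / 9.81 = 12.68 s.
Range: R = vₓ T = 58.21 × 12.68 = 738.3 m.

738 m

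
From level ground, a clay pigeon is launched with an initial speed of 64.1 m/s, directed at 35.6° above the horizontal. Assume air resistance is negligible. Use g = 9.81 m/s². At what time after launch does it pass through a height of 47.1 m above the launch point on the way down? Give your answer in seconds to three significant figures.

6.01 s

Resolve: vₓ = 64.10 cos 35.6° = 52.12 m/s and v_y0 = 64.10 sin 35.6° = 37.31 m/s.
Height y(t) = 37.31 t − 4.905 t² = 47.1 gives 4.905 t² − 37.31 t + 47.1 = 0.
t = [37.31 ± √(37.31² − 2·9.81·47.1)] / 9.81 = (37.31 ± 21.64) / 9.81, so t = 1.598 s or t = 6.009 s.
The descending-branch root is 6.009 s.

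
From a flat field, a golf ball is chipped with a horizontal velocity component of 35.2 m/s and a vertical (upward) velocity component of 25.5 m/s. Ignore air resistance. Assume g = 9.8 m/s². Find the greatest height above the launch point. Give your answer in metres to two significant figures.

At the apex v_y = 0, so H = v_y0²/(2g) = 25.50²/19.60 = 33.18 m.

33 m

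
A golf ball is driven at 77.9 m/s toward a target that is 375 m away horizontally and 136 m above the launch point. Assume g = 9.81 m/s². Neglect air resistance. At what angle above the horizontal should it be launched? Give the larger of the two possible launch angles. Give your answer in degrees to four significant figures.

67.16°

Trajectory: y = x tanθ − g x² (1 + tan²θ)/(2v₀²). With x = 375, y = 136, v₀ = 77.9, g = 9.81:
113.7 tan²θ − 375 tanθ + (249.7) = 0.
tanθ = [375 ± √(375² − 4 × 113.7 × (249.7))] / (2 × 113.7) = (375 ± 164.7) / 227.3, giving tanθ = 0.9253 or 2.374.
θ = 42.78° or 67.16°; the larger is 67.16°.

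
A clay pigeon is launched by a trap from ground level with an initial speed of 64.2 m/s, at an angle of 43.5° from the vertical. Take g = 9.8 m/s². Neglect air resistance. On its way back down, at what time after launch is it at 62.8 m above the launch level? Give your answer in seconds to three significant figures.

Components: vₓ = 64.20 sin 43.5° = 44.19 m/s, v_y0 = 64.20 cos 43.5° = 46.57 m/s.
Set y = v_y0 t − ½ g t² = 62.8: 4.900 t² − 46.57 t + 62.8 = 0.
t = [46.57 ± √(46.57² − 2·9.80·62.8)] / 9.80 = (46.57 ± 30.62) / 9.80, so t = 1.627 s or t = 7.877 s.
The descending-branch root is 7.877 s.

7.88 s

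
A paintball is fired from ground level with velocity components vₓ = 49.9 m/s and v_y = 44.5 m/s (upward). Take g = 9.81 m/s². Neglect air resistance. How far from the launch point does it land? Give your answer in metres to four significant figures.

452.7 m

Time aloft: T = 2 v_y0 / g = 2 × 44.50 / 9.81 = 9.072 s.
Range: R = vₓ T = 49.90 × 9.072 = 452.7 m.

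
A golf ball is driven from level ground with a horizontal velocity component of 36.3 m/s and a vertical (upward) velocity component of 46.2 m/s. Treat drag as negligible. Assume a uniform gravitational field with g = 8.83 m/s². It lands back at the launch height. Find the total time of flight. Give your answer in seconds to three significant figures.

Landing at launch height ⇒ T = 2 v_y0 / g = 2 × 46.20 / 8.83 = 10.46 s.

10.5 s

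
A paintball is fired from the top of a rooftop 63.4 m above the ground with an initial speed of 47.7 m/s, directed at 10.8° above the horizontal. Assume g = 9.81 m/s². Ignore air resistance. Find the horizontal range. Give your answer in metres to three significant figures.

216 m

vₓ = 47.70 cos 10.8° = 46.86 m/s; v_y0 = 47.70 sin 10.8° = 8.938 m/s.
With up positive and y = 0 at the ground: y(t) = 63.4 + (8.938) t − 4.905 t². Setting y = 0 and taking the positive root: t = [8.938 + √(8.938² + 2·9.81·63.4)] / 9.81 = (8.938 + 36.38) / 9.81 = 4.620 s.
Horizontal distance: R = vₓ t = 46.86 × 4.620 = 216.5 m.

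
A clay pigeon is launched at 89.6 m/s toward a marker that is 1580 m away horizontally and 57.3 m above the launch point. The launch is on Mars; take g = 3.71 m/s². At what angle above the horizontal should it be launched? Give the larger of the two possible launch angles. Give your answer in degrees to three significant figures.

Trajectory: y = x tanθ − g x² (1 + tan²θ)/(2v₀²). With x = 1580, y = 57.3, v₀ = 89.6, g = 3.71:
576.8 tan²θ − 1580 tanθ + (634.1) = 0.
tanθ = [1580 ± √(1580² − 4 × 576.8 × (634.1))] / (2 × 576.8) = (1580 ± 1017) / 1154, giving tanθ = 0.4884 or 2.251.
θ = 26.03° or 66.04°; the larger is 66.04°.

66.0°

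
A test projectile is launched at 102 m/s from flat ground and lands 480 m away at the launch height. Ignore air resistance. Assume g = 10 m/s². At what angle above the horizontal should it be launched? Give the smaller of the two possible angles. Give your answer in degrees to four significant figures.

13.74°

From R = (v₀²/g) sin 2θ: sin 2θ = 10.0 × 480 / 10404 = 0.4614.
2θ = 27.47° or 180° − 27.47° = 152.5°, so θ = 13.74° or 76.26°.
The smaller angle is 13.74°.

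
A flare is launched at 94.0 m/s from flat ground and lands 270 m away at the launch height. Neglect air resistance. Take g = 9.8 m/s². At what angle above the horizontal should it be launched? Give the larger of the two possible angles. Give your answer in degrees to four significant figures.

R = v₀² sin 2θ / g gives sin 2θ = gR/v₀² = 9.80·270/94.0² = 0.2995.
2θ = 17.42° or 180° − 17.42° = 162.6°, so θ = 8.712° or 81.29°.
The larger angle is 81.29°.

81.29°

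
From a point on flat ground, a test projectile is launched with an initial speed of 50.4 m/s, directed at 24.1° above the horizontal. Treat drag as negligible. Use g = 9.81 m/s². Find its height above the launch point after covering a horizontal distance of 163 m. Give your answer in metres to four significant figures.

Horizontal component vₓ = 50.40 cos 24.1° = 46.01 m/s; vertical v_y0 = 50.40 sin 24.1° = 20.58 m/s.
At x = 163 m, t = x/vₓ = 163/46.01 = 3.543 s.
Height: y = v_y0 t − ½ g t² = 20.58 × 3.543 − 4.905 × 3.543² = 72.91 − 61.57 = 11.34 m.

11.34 m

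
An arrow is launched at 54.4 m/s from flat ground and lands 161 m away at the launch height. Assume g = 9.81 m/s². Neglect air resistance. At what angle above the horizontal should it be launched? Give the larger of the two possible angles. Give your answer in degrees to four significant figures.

73.87°

From R = (v₀²/g) sin 2θ: sin 2θ = 9.81 × 161 / 2959.4 = 0.5337.
2θ = 32.26° or 180° − 32.26° = 147.7°, so θ = 16.13° or 73.87°.
The larger angle is 73.87°.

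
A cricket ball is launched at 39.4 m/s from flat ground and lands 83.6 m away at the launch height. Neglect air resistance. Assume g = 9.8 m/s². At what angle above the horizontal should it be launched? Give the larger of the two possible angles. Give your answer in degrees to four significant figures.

R = v₀² sin 2θ / g gives sin 2θ = gR/v₀² = 9.80·83.6/39.4² = 0.5278.
2θ = 31.85° or 180° − 31.85° = 148.1°, so θ = 15.93° or 74.07°.
The larger angle is 74.07°.

74.07°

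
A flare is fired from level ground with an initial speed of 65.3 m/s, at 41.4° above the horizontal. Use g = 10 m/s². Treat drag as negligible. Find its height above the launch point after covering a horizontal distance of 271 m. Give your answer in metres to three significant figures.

85.9 m

Components: vₓ = 65.30 cos 41.4° = 48.98 m/s, v_y0 = 65.30 sin 41.4° = 43.18 m/s.
Time to reach x = 271 m: t = x/vₓ = 271/48.98 = 5.533 s.
Height: y = v_y0 t − ½ g t² = 43.18 × 5.533 − 5.000 × 5.533² = 238.9 − 153.0 = 85.87 m.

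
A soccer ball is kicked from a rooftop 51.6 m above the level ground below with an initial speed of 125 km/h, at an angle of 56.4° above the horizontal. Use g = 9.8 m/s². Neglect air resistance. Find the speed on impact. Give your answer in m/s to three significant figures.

47.1 m/s

Convert: 125 km/h = 125/3.6 = 34.72 m/s.
Horizontal component vₓ = 34.72 cos 56.4° = 19.21 m/s; vertical v_y0 = 34.72 sin 56.4° = 28.92 m/s.
With up positive and y = 0 at the ground: y(t) = 51.6 + (28.92) t − 4.900 t². Setting y = 0 and taking the positive root: t = [28.92 + √(28.92² + 2·9.80·51.6)] / 9.80 = (28.92 + 42.99) / 9.80 = 7.337 s.
Vertical velocity at impact: v_y = v_y0 − g t = 28.92 − 9.80 × 7.337 = −42.99 m/s.
Speed: |v| = √(vₓ² + v_y²) = √(19.21² + 42.99²) = 47.08 m/s.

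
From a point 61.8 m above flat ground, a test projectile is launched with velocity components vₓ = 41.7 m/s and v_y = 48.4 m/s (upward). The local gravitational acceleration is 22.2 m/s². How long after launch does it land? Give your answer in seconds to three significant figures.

5.39 s

Vertical motion (up positive, ground at y = 0): 11.10 t² − (48.40) t − 61.8 = 0, so t = (48.40 + √(48.40² + 2·22.2·61.8)) / 22.2 = (48.40 + 71.32) / 22.2 = 5.393 s.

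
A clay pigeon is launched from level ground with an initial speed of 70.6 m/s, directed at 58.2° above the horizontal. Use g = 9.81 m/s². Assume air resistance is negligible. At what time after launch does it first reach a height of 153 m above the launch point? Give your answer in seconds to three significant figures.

3.62 s

Resolve: vₓ = 70.60 cos 58.2° = 37.20 m/s and v_y0 = 70.60 sin 58.2° = 60.00 m/s.
Require v_y0 t − ½ g t² = 153, i.e. 4.905 t² − 60.00 t + 153 = 0.
t = [60.00 ± √(60.00² − 2·9.81·153)] / 9.81 = (60.00 ± 24.46) / 9.81, so t = 3.623 s or t = 8.610 s.
The first (ascending) time is 3.623 s.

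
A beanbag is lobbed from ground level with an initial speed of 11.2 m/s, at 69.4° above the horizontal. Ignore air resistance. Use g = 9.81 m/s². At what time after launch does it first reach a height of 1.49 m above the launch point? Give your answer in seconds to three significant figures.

Components: vₓ = 11.20 cos 69.4° = 3.941 m/s, v_y0 = 11.20 sin 69.4° = 10.48 m/s.
Require v_y0 t − ½ g t² = 1.49, i.e. 4.905 t² − 10.48 t + 1.49 = 0.
Quadratic formula: t = (10.48 ± √80.678) / 9.81 = (10.48 ± 8.982) / 9.81 → t = 0.1531 s or 1.984 s.
The first (ascending) time is 0.1531 s.

0.153 s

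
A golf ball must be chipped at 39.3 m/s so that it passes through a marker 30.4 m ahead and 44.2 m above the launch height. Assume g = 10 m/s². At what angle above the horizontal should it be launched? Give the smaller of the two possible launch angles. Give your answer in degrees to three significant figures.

62.4°

Trajectory: y = x tanθ − g x² (1 + tan²θ)/(2v₀²). With x = 30.4, y = 44.2, v₀ = 39.3, g = 10.0:
2.992 tan²θ − 30.4 tanθ + (47.19) = 0.
tanθ = [30.4 ± √(30.4² − 4 × 2.992 × (47.19))] / (2 × 2.992) = (30.4 ± 18.96) / 5.984, giving tanθ = 1.912 or 8.249.
θ = 62.39° or 83.09°; the smaller is 62.39°.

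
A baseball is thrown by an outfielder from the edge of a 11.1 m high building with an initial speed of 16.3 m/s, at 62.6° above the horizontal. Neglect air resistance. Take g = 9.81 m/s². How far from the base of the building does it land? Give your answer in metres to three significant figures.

26.9 m

Horizontal component vₓ = 16.30 cos 62.6° = 7.501 m/s; vertical v_y0 = 16.30 sin 62.6° = 14.47 m/s.
Vertical motion (up positive, ground at y = 0): 4.905 t² − (14.47) t − 11.1 = 0, so t = (14.47 + √(14.47² + 2·9.81·11.1)) / 9.81 = (14.47 + 20.67) / 9.81 = 3.582 s.
Horizontal distance: R = vₓ t = 7.501 × 3.582 = 26.87 m.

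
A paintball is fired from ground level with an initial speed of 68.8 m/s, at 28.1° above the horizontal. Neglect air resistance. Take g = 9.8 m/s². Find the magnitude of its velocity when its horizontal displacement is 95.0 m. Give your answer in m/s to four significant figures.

Resolve: vₓ = 68.80 cos 28.1° = 60.69 m/s and v_y0 = 68.80 sin 28.1° = 32.41 m/s.
x = vₓ t ⇒ t = 95.0/60.69 = 1.565 s.
Vertical velocity there: v_y = v_y0 − g t = 32.41 − 9.80 × 1.565 = 17.07 m/s.
Speed: √(vₓ² + v_y²) = √(60.69² + 17.07²) = 63.04 m/s.

63.04 m/s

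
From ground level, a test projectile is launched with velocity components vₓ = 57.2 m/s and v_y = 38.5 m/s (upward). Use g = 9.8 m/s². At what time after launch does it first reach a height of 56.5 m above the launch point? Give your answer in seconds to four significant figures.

1.953 s

Height y(t) = 38.50 t − 4.900 t² = 56.5 gives 4.900 t² − 38.50 t + 56.5 = 0.
Quadratic formula: t = (38.50 ± √374.85) / 9.80 = (38.50 ± 19.36) / 9.80 → t = 1.953 s or 5.904 s.
The first (ascending) time is 1.953 s.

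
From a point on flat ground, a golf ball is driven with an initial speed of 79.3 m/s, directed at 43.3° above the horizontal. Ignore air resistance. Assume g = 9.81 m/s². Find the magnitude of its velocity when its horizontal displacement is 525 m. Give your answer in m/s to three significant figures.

67.4 m/s

Resolve: vₓ = 79.30 cos 43.3° = 57.71 m/s and v_y0 = 79.30 sin 43.3° = 54.39 m/s.
At x = 525 m, t = x/vₓ = 525/57.71 = 9.097 s.
Vertical velocity there: v_y = v_y0 − g t = 54.39 − 9.81 × 9.097 = −34.85 m/s.
Speed: √(vₓ² + v_y²) = √(57.71² + 34.85²) = 67.42 m/s.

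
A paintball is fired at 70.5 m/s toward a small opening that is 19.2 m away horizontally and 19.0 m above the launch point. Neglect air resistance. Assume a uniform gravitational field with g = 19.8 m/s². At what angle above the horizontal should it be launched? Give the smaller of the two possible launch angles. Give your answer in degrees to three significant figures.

47.0°

Trajectory: y = x tanθ − g x² (1 + tan²θ)/(2v₀²). With x = 19.2, y = 19.0, v₀ = 70.5, g = 19.8:
0.7343 tan²θ − 19.2 tanθ + (19.73) = 0.
tanθ = [19.2 ± √(19.2² − 4 × 0.7343 × (19.73))] / (2 × 0.7343) = (19.2 ± 17.63) / 1.469, giving tanθ = 1.072 or 25.08.
θ = 46.98° or 87.72°; the smaller is 46.98°.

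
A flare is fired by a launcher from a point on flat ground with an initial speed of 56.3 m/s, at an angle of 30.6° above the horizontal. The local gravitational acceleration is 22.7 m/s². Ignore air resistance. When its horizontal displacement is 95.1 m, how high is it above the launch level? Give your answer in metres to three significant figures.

12.5 m

Horizontal component vₓ = 56.30 cos 30.6° = 48.46 m/s; vertical v_y0 = 56.30 sin 30.6° = 28.66 m/s.
Time to reach x = 95.1 m: t = x/vₓ = 95.1/48.46 = 1.962 s.
Height: y = v_y0 t − ½ g t² = 28.66 × 1.962 − 11.35 × 1.962² = 56.24 − 43.71 = 12.53 m.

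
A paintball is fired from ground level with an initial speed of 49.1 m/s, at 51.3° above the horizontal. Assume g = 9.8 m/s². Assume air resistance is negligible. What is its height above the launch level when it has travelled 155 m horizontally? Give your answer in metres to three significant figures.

Horizontal component vₓ = 49.10 cos 51.3° = 30.70 m/s; vertical v_y0 = 49.10 sin 51.3° = 38.32 m/s.
Time to reach x = 155 m: t = x/vₓ = 155/30.70 = 5.049 s.
Height: y = v_y0 t − ½ g t² = 38.32 × 5.049 − 4.900 × 5.049² = 193.5 − 124.9 = 68.56 m.

68.6 m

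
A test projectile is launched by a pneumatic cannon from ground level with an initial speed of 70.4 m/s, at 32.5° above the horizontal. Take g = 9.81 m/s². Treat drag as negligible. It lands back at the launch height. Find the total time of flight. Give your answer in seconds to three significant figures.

7.71 s

Resolve: vₓ = 70.40 cos 32.5° = 59.37 m/s and v_y0 = 70.40 sin 32.5° = 37.83 m/s.
It returns to y = 0 when t = 2 v_y0 / g = 2(37.83)/9.81 = 7.712 s.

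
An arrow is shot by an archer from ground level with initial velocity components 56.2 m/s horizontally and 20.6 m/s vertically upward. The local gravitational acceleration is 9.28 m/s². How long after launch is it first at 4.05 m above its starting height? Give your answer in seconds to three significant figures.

Set y = v_y0 t − ½ g t² = 4.05: 4.640 t² − 20.60 t + 4.05 = 0.
t = [20.60 ± √(20.60² − 2·9.28·4.05)] / 9.28 = (20.60 ± 18.69) / 9.28, so t = 0.2062 s or t = 4.233 s.
The first (ascending) time is 0.2062 s.

0.206 s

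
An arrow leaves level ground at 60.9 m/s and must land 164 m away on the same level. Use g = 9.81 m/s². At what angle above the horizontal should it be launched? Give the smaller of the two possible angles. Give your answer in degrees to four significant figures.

12.85°

From R = (v₀²/g) sin 2θ: sin 2θ = 9.81 × 164 / 3708.8 = 0.4338.
2θ = 25.71° or 180° − 25.71° = 154.3°, so θ = 12.85° or 77.15°.
The smaller angle is 12.85°.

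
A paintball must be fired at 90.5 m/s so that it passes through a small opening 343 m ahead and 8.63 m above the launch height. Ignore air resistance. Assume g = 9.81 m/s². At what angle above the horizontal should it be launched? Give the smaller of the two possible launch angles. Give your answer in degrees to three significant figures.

13.6°

Trajectory: y = x tanθ − g x² (1 + tan²θ)/(2v₀²). With x = 343, y = 8.63, v₀ = 90.5, g = 9.81:
70.46 tan²θ − 343 tanθ + (79.09) = 0.
tanθ = [343 ± √(343² − 4 × 70.46 × (79.09))] / (2 × 70.46) = (343 ± 308.8) / 140.9, giving tanθ = 0.2427 or 4.625.
θ = 13.64° or 77.80°; the smaller is 13.64°.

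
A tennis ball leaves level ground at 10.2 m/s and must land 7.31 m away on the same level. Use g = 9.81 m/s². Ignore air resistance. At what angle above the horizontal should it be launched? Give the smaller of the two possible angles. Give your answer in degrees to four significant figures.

R = v₀² sin 2θ / g gives sin 2θ = gR/v₀² = 9.81·7.31/10.2² = 0.6893.
2θ = 43.57° or 180° − 43.57° = 136.4°, so θ = 21.79° or 68.21°.
The smaller angle is 21.79°.

21.79°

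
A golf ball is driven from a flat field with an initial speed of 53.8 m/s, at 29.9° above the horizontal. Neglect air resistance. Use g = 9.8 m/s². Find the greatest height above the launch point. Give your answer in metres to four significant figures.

Resolve: vₓ = 53.80 cos 29.9° = 46.64 m/s and v_y0 = 53.80 sin 29.9° = 26.82 m/s.
At the apex v_y = 0, so H = v_y0²/(2g) = 26.82²/19.60 = 36.70 m.

36.70 m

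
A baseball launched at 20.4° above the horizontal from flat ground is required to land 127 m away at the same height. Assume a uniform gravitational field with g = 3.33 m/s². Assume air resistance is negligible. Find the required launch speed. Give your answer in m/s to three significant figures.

Level-ground range: R = v₀² sin(2θ)/g, so v₀ = √(gR / sin 2θ).
v₀ = √(3.33 × 127 / sin 40.80°) = √(422.9 / 0.6534) = √647.22 = 25.44 m/s.

25.4 m/s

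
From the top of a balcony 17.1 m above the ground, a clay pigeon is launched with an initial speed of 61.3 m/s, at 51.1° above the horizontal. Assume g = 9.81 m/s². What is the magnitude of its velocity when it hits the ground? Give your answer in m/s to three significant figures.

64.0 m/s

Horizontal component vₓ = 61.30 cos 51.1° = 38.49 m/s; vertical v_y0 = 61.30 sin 51.1° = 47.71 m/s.
Vertical motion (up positive, ground at y = 0): 4.905 t² − (47.71) t − 17.1 = 0, so t = (47.71 + √(47.71² + 2·9.81·17.1)) / 9.81 = (47.71 + 51.10) / 9.81 = 10.07 s.
Vertical velocity at impact: v_y = v_y0 − g t = 47.71 − 9.81 × 10.07 = −51.10 m/s.
Speed: |v| = √(vₓ² + v_y²) = √(38.49² + 51.10²) = 63.98 m/s.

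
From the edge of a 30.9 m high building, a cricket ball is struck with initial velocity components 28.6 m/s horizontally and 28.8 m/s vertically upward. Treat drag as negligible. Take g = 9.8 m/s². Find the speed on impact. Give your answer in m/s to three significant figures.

The projectile lands when y = 30.9 + (28.80) t − ½·9.80·t² = 0. Positive root: t = (28.80 + √(28.80² + 2·9.80·30.9)) / 9.80 = (28.80 + 37.88) / 9.80 = 6.804 s.
Vertical velocity at impact: v_y = v_y0 − g t = 28.80 − 9.80 × 6.804 = −37.88 m/s.
Speed: |v| = √(vₓ² + v_y²) = √(28.60² + 37.88²) = 47.47 m/s.

47.5 m/s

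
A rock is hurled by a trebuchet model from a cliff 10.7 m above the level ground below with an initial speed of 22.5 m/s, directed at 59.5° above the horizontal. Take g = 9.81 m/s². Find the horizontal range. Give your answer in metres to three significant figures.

50.7 m

Components: vₓ = 22.50 cos 59.5° = 11.42 m/s, v_y0 = 22.50 sin 59.5° = 19.39 m/s.
The projectile lands when y = 10.7 + (19.39) t − ½·9.81·t² = 0. Positive root: t = (19.39 + √(19.39² + 2·9.81·10.7)) / 9.81 = (19.39 + 24.20) / 9.81 = 4.443 s.
Horizontal distance: R = vₓ t = 11.42 × 4.443 = 50.74 m.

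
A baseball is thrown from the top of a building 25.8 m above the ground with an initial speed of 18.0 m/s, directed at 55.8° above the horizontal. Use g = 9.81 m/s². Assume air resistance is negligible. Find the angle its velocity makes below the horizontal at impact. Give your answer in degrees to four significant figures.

Resolve: vₓ = 18.00 cos 55.8° = 10.12 m/s and v_y0 = 18.00 sin 55.8° = 14.89 m/s.
The projectile lands when y = 25.8 + (14.89) t − ½·9.81·t² = 0. Positive root: t = (14.89 + √(14.89² + 2·9.81·25.8)) / 9.81 = (14.89 + 26.98) / 9.81 = 4.268 s.
At impact: v_y = v_y0 − g t = −26.98 m/s; vₓ = 10.12 m/s.
Angle below horizontal: arctan(|v_y|/vₓ) = arctan(26.98/10.12) = 69.44°.

69.44°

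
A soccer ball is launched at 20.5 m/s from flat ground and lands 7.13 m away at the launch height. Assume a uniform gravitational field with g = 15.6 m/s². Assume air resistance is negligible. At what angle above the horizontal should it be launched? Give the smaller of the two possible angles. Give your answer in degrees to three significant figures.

7.67°

R = v₀² sin 2θ / g gives sin 2θ = gR/v₀² = 15.6·7.13/20.5² = 0.2647.
2θ = 15.35° or 180° − 15.35° = 164.7°, so θ = 7.674° or 82.33°.
The smaller angle is 7.674°.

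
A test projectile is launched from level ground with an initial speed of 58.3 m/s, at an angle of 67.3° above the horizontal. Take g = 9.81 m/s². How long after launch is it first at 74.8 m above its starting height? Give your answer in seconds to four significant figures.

1.634 s

Components: vₓ = 58.30 cos 67.3° = 22.50 m/s, v_y0 = 58.30 sin 67.3° = 53.78 m/s.
Height y(t) = 53.78 t − 4.905 t² = 74.8 gives 4.905 t² − 53.78 t + 74.8 = 0.
Quadratic formula: t = (53.78 ± √1425.1) / 9.81 = (53.78 ± 37.75) / 9.81 → t = 1.634 s or 9.331 s.
The first (ascending) time is 1.634 s.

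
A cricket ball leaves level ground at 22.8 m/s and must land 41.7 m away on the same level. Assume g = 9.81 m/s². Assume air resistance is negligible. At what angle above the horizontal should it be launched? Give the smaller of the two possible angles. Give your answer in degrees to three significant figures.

R = v₀² sin 2θ / g gives sin 2θ = gR/v₀² = 9.81·41.7/22.8² = 0.7869.
2θ = 51.90° or 180° − 51.90° = 128.1°, so θ = 25.95° or 64.05°.
The smaller angle is 25.95°.

25.9°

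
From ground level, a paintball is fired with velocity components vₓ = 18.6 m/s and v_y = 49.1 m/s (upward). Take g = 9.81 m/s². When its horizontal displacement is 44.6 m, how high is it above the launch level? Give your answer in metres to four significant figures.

89.53 m

At x = 44.6 m, t = x/vₓ = 44.6/18.60 = 2.398 s.
Height: y = v_y0 t − ½ g t² = 49.10 × 2.398 − 4.905 × 2.398² = 117.7 − 28.20 = 89.53 m.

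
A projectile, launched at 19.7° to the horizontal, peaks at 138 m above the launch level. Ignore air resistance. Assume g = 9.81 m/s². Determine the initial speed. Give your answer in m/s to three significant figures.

154 m/s

At the peak v_y = 0, so v_y0 = √(2gH) = √(2 × 9.81 × 138) = 52.03 m/s.
v_y0 = v₀ sin θ ⇒ v₀ = 52.03 / sin 19.7° = 154.4 m/s.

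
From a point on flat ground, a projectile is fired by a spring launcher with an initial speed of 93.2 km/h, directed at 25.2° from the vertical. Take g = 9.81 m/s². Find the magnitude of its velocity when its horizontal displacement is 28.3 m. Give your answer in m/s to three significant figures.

Convert: 93.2 km/h = 93.2/3.6 = 25.89 m/s.
Components: vₓ = 25.89 sin 25.2° = 11.02 m/s, v_y0 = 25.89 cos 25.2° = 23.42 m/s.
x = vₓ t ⇒ t = 28.3/11.02 = 2.567 s.
Vertical velocity there: v_y = v_y0 − g t = 23.42 − 9.81 × 2.567 = −1.761 m/s.
Speed: √(vₓ² + v_y²) = √(11.02² + 1.761²) = 11.16 m/s.

11.2 m/s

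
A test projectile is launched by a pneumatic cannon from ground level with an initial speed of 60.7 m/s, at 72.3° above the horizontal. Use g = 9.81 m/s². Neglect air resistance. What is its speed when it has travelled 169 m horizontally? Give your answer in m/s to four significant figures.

36.95 m/s

Horizontal component vₓ = 60.70 cos 72.3° = 18.45 m/s; vertical v_y0 = 60.70 sin 72.3° = 57.83 m/s.
At x = 169 m, t = x/vₓ = 169/18.45 = 9.158 s.
Vertical velocity there: v_y = v_y0 − g t = 57.83 − 9.81 × 9.158 = −32.01 m/s.
Speed: √(vₓ² + v_y²) = √(18.45² + 32.01²) = 36.95 m/s.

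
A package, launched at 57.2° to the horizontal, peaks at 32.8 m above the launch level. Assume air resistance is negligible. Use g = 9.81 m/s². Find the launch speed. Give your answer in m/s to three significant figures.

30.2 m/s

At the peak v_y = 0, so v_y0 = √(2gH) = √(2 × 9.81 × 32.8) = 25.37 m/s.
v_y0 = v₀ sin θ ⇒ v₀ = 25.37 / sin 57.2° = 30.18 m/s.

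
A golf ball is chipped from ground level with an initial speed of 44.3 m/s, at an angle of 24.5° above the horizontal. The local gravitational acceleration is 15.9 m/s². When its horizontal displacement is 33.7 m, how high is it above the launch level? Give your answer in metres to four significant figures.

9.802 m

Components: vₓ = 44.30 cos 24.5° = 40.31 m/s, v_y0 = 44.30 sin 24.5° = 18.37 m/s.
Time to reach x = 33.7 m: t = x/vₓ = 33.7/40.31 = 0.8360 s.
Height: y = v_y0 t − ½ g t² = 18.37 × 0.8360 − 7.950 × 0.8360² = 15.36 − 5.556 = 9.802 m.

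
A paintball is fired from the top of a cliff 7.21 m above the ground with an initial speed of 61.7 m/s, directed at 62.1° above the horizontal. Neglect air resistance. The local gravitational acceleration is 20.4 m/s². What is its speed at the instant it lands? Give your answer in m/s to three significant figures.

64.0 m/s

Resolve: vₓ = 61.70 cos 62.1° = 28.87 m/s and v_y0 = 61.70 sin 62.1° = 54.53 m/s.
The projectile lands when y = 7.21 + (54.53) t − ½·20.4·t² = 0. Positive root: t = (54.53 + √(54.53² + 2·20.4·7.21)) / 20.4 = (54.53 + 57.16) / 20.4 = 5.475 s.
Vertical velocity at impact: v_y = v_y0 − g t = 54.53 − 20.4 × 5.475 = −57.16 m/s.
Speed: |v| = √(vₓ² + v_y²) = √(28.87² + 57.16²) = 64.04 m/s.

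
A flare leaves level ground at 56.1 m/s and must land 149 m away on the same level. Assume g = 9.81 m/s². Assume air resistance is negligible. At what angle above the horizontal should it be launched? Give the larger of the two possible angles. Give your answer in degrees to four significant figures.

R = v₀² sin 2θ / g gives sin 2θ = gR/v₀² = 9.81·149/56.1² = 0.4644.
2θ = 27.67° or 180° − 27.67° = 152.3°, so θ = 13.84° or 76.16°.
The larger angle is 76.16°.

76.16°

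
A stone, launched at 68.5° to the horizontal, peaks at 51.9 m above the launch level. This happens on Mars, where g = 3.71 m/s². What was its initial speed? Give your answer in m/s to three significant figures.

21.1 m/s

At the peak v_y = 0, so v_y0 = √(2gH) = √(2 × 3.71 × 51.9) = 19.62 m/s.
v_y0 = v₀ sin θ ⇒ v₀ = 19.62 / sin 68.5° = 21.09 m/s.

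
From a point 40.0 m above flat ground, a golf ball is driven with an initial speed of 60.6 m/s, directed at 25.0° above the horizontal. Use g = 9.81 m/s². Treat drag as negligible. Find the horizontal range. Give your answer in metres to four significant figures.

355.9 m

vₓ = 60.60 cos 25.0° = 54.92 m/s; v_y0 = 60.60 sin 25.0° = 25.61 m/s.
The projectile lands when y = 40.0 + (25.61) t − ½·9.81·t² = 0. Positive root: t = (25.61 + √(25.61² + 2·9.81·40.0)) / 9.81 = (25.61 + 37.96) / 9.81 = 6.480 s.
Horizontal distance: R = vₓ t = 54.92 × 6.480 = 355.9 m.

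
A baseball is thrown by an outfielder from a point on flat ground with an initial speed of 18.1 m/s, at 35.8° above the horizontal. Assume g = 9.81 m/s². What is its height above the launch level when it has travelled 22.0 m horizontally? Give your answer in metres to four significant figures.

Resolve: vₓ = 18.10 cos 35.8° = 14.68 m/s and v_y0 = 18.10 sin 35.8° = 10.59 m/s.
Time to reach x = 22.0 m: t = x/vₓ = 22.0/14.68 = 1.499 s.
Height: y = v_y0 t − ½ g t² = 10.59 × 1.499 − 4.905 × 1.499² = 15.87 − 11.02 = 4.851 m.

4.851 m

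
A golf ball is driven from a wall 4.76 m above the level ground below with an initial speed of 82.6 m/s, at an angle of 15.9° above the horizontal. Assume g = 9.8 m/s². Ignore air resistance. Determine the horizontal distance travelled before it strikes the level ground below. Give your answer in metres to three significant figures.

383 m

Resolve: vₓ = 82.60 cos 15.9° = 79.44 m/s and v_y0 = 82.60 sin 15.9° = 22.63 m/s.
With up positive and y = 0 at the ground: y(t) = 4.76 + (22.63) t − 4.900 t². Setting y = 0 and taking the positive root: t = [22.63 + √(22.63² + 2·9.80·4.76)] / 9.80 = (22.63 + 24.60) / 9.80 = 4.820 s.
Horizontal distance: R = vₓ t = 79.44 × 4.820 = 382.9 m.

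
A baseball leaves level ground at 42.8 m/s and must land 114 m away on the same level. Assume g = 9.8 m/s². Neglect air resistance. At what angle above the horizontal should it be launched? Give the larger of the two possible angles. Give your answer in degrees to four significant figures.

71.21°

R = v₀² sin 2θ / g gives sin 2θ = gR/v₀² = 9.80·114/42.8² = 0.6099.
2θ = 37.58° or 180° − 37.58° = 142.4°, so θ = 18.79° or 71.21°.
The larger angle is 71.21°.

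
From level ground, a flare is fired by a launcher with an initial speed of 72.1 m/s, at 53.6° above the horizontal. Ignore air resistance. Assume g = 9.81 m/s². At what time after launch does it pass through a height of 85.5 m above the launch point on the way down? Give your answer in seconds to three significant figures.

Horizontal component vₓ = 72.10 cos 53.6° = 42.79 m/s; vertical v_y0 = 72.10 sin 53.6° = 58.03 m/s.
Set y = v_y0 t − ½ g t² = 85.5: 4.905 t² − 58.03 t + 85.5 = 0.
t = [58.03 ± √(58.03² − 2·9.81·85.5)] / 9.81 = (58.03 ± 41.11) / 9.81, so t = 1.725 s or t = 10.11 s.
The descending-branch root is 10.11 s.

10.1 s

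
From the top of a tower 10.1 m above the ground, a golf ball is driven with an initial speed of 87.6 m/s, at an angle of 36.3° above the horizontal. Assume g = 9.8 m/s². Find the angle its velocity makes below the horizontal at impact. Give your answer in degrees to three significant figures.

Resolve: vₓ = 87.60 cos 36.3° = 70.60 m/s and v_y0 = 87.60 sin 36.3° = 51.86 m/s.
The projectile lands when y = 10.1 + (51.86) t − ½·9.80·t² = 0. Positive root: t = (51.86 + √(51.86² + 2·9.80·10.1)) / 9.80 = (51.86 + 53.74) / 9.80 = 10.78 s.
At impact: v_y = v_y0 − g t = −53.74 m/s; vₓ = 70.60 m/s.
Angle below horizontal: arctan(|v_y|/vₓ) = arctan(53.74/70.60) = 37.28°.

37.3°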